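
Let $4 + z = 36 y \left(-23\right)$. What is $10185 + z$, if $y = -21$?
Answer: $27569$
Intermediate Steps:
$z = 17384$ ($z = -4 + 36 \left(-21\right) \left(-23\right) = -4 - -17388 = -4 + 17388 = 17384$)
$10185 + z = 10185 + 17384 = 27569$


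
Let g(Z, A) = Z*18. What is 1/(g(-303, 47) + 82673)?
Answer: 1/77219 ≈ 1.2950e-5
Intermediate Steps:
g(Z, A) = 18*Z
1/(g(-303, 47) + 82673) = 1/(18*(-303) + 82673) = 1/(-5454 + 82673) = 1/77219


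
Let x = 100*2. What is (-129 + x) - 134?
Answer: -63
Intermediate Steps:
x = 200
(-129 + x) - 134 = (-129 + 200) - 134 = 71 - 134 = -63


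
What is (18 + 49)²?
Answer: 4489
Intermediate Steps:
(18 + 49)² = 67² = 4489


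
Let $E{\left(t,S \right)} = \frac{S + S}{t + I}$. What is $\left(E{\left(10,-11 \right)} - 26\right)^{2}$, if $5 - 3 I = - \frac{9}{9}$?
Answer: $\frac{27889}{36} \approx 774.69$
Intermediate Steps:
$I = 2$ ($I = \frac{5}{3} - \frac{\left(-9\right) \frac{1}{9}}{3} = \frac{5}{3} - - \frac{1}{3} = \frac{5}{3} + \frac{1}{3} = 2$)
$E{\left(t,S \right)} = \frac{2 S}{2 + t}$ ($E{\left(t,S \right)} = \frac{S + S}{t + 2} = \frac{2 S}{2 + t}$)
$\left(E{\left(10,-11 \right)} - 26\right)^{2} = \left(2 \left(-11\right) \frac{1}{2 + 10} - 26\right)^{2} = \left(2 \left(-11\right) \frac{1}{12} - 26\right)^{2} = \left(- \frac{11}{6} - 26\right)^{2} = \left(- \frac{167}{6}\right)^{2} = \frac{27889}{36}$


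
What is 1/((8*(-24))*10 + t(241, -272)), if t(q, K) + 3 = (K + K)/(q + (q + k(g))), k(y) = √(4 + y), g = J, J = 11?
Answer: -89398483/172014187193 - 544*√15/860070935965 ≈ -0.00051972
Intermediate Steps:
g = 11
t(q, K) = -3 + 2*K/(√15 + 2*q) (t(q, K) = -3 + (K + K)/(q + (q + √(4 + 11))) = -3 + (2*K)/(q + (q + √15)) = -3 + (2*K)/(√15 + 2*q) = -3 + 2*K/(√15 + 2*q))
1/((8*(-24))*10 + t(241, -272)) = 1/((8*(-24))*10 + (-6*241 - 3*√15 + 2*(-272))/(√15 + 2*241)) = 1/(-192*10 + (-1446 - 3*√15 - 544)/(√15 + 482)) = 1/(-1920 + (-1990 - 3*√15)/(482 + √15))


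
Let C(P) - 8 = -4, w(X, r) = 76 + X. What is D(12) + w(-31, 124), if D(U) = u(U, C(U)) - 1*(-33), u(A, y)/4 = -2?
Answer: 70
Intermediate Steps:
C(P) = 4 (C(P) = 8 - 4 = 4)
u(A, y) = -8 (u(A, y) = 4*(-2) = -8)
D(U) = 25 (D(U) = -8 - 1*(-33) = -8 + 33 = 25)
D(12) + w(-31, 124) = 25 + (76 - 31) = 25 + 45 = 70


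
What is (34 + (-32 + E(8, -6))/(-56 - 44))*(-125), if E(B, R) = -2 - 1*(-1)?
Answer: -17165/4 ≈ -4291.3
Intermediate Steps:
E(B, R) = -1 (E(B, R) = -2 + 1 = -1)
(34 + (-32 + E(8, -6))/(-56 - 44))*(-125) = (34 + (-32 - 1)/(-56 - 44))*(-125) = (34 - 33/(-100))*(-125) = (34 - 33*(-1/100))*(-125) = (34 + 33/100)*(-125) = (3433/100)*(-125) = -17165/4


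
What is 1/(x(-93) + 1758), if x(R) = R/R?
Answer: 1/1759 ≈ 0.00056850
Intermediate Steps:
x(R) = 1
1/(x(-93) + 1758) = 1/(1 + 1758) = 1/1759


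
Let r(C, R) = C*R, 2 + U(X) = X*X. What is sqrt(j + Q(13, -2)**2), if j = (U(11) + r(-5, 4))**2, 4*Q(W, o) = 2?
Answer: sqrt(39205)/2 ≈ 99.001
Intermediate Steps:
U(X) = -2 + X**2 (U(X) = -2 + X*X = -2 + X**2)
Q(W, o) = 1/2 (Q(W, o) = (1/4)*2 = 1/2)
j = 9801 (j = ((-2 + 11**2) - 5*4)**2 = ((-2 + 121) - 20)**2 = (119 - 20)**2 = 99**2 = 9801)
sqrt(j + Q(13, -2)**2) = sqrt(9801 + (1/2)**2) = sqrt(9801 + 1/4) = sqrt(39205/4) = sqrt(39205)/2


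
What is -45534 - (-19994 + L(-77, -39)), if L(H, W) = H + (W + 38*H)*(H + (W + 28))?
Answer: -286383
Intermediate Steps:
L(H, W) = H + (W + 38*H)*(28 + H + W) (L(H, W) = H + (W + 38*H)*(H + (28 + W)) = H + (W + 38*H)*(28 + H + W))
-45534 - (-19994 + L(-77, -39)) = -45534 - (-19994 + ((-39)² + 28*(-39) + 38*(-77)² + 1065*(-77) + 39*(-77)*(-39))) = -45534 - (-19994 + (1521 - 1092 + 38*5929 - 82005 + 117117)) = -45534 - (-19994 + (1521 - 1092 + 225302 - 82005 + 117117)) = -45534 - (-19994 + 260843) = -45534 - 1*240849 = -45534 - 240849 = -286383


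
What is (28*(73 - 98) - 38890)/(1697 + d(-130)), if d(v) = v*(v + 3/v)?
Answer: -3959/1860 ≈ -2.1285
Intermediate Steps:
(28*(73 - 98) - 38890)/(1697 + d(-130)) = (28*(73 - 98) - 38890)/(1697 + (3 + (-130)**2)) = (28*(-25) - 38890)/(1697 + (3 + 16900)) = (-700 - 38890)/(1697 + 16903) = -39590/18600 = -39590*1/18600 = -3959/1860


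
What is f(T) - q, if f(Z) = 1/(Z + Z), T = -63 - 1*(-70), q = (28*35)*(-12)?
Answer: 164641/14 ≈ 11760.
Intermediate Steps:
q = -11760 (q = 980*(-12) = -11760)
T = 7 (T = -63 + 70 = 7)
f(Z) = 1/(2*Z)
f(T) - q = (½)/7 - 1*(-11760) = (½)*(⅐) + 11760 = 1/14 + 11760 = 164641/14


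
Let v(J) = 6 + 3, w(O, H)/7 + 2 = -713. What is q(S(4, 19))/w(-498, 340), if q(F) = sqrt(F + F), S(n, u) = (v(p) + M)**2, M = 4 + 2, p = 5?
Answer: -3*sqrt(2)/1001 ≈ -0.0042384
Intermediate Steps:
w(O, H) = -5005 (w(O, H) = -14 + 7*(-713) = -14 - 4991 = -5005)
v(J) = 9
M = 6
S(n, u) = 225 (S(n, u) = (9 + 6)**2 = 15**2 = 225)
q(F) = sqrt(2)*sqrt(F) (q(F) = sqrt(2*F) = sqrt(2)*sqrt(F))
q(S(4, 19))/w(-498, 340) = (sqrt(2)*sqrt(225))/(-5005) = (sqrt(2)*15)*(-1/5005) = (15*sqrt(2))*(-1/5005) = -3*sqrt(2)/1001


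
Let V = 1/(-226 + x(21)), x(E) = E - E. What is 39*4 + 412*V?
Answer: 17422/113 ≈ 154.18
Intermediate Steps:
x(E) = 0
V = -1/226 (V = 1/(-226 + 0) = 1/(-226) = -1/226 ≈ -0.0044248)
39*4 + 412*V = 39*4 + 412*(-1/226) = 156 - 206/113 = 17422/113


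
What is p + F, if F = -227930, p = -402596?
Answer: -630526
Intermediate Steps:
p + F = -402596 - 227930 = -630526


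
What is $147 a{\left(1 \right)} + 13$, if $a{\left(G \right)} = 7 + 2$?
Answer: $1336$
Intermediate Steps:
$a{\left(G \right)} = 9$
$147 a{\left(1 \right)} + 13 = 147 \cdot 9 + 13 = 1323 + 13 = 1336$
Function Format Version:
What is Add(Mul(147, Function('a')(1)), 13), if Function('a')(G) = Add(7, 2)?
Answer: 1336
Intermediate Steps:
Function('a')(G) = 9
Add(Mul(147, Function('a')(1)), 13) = Add(Mul(147, 9), 13) = Add(1323, 13) = 1336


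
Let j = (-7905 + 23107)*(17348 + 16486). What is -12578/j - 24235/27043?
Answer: -6232739164417/6954708724062 ≈ -0.89619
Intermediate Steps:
j = 514344468 (j = 15202*33834 = 514344468)
-12578/j - 24235/27043 = -12578/514344468 - 24235/27043 = -12578*1/514344468 - 24235*1/27043 = -6289/257172234 - 24235/27043 = -6232739164417/6954708724062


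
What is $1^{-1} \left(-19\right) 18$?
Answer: $-342$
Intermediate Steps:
$1^{-1} \left(-19\right) 18 = 1 \left(-19\right) 18 = \left(-19\right) 18 = -342$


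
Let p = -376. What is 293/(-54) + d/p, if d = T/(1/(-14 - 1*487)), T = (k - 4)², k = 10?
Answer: 53986/1269 ≈ 42.542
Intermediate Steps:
T = 36 (T = (10 - 4)² = 6² = 36)
d = -18036 (d = 36/(1/(-14 - 1*487)) = 36/(1/(-14 - 487)) = 36/(1/(-501)) = 36/(-1/501) = 36*(-501) = -18036)
293/(-54) + d/p = 293/(-54) - 18036/(-376) = 293*(-1/54) - 18036*(-1/376) = -293/54 + 4509/94 = 53986/1269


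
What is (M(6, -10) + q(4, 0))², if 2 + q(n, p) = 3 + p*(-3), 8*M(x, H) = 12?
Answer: 25/4 ≈ 6.2500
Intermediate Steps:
M(x, H) = 3/2 (M(x, H) = (⅛)*12 = 3/2)
q(n, p) = 1 - 3*p (q(n, p) = -2 + (3 + p*(-3)) = -2 + (3 - 3*p) = 1 - 3*p)
(M(6, -10) + q(4, 0))² = (3/2 + (1 - 3*0))² = (3/2 + (1 + 0))² = (3/2 + 1)² = (5/2)² = 25/4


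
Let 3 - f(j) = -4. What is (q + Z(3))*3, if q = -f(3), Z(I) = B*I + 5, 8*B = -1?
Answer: -57/8 ≈ -7.1250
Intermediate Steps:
B = -⅛ (B = (⅛)*(-1) = -⅛ ≈ -0.12500)
f(j) = 7 (f(j) = 3 - 1*(-4) = 3 + 4 = 7)
Z(I) = 5 - I/8 (Z(I) = -I/8 + 5 = 5 - I/8)
q = -7 (q = -1*7 = -7)
(q + Z(3))*3 = (-7 + (5 - ⅛*3))*3 = (-7 + (5 - 3/8))*3 = (-7 + 37/8)*3 = -19/8*3 = -57/8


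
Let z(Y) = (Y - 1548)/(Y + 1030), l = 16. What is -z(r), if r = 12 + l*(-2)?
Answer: 784/505 ≈ 1.5525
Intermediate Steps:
r = -20 (r = 12 + 16*(-2) = 12 - 32 = -20)
z(Y) = (-1548 + Y)/(1030 + Y)
-z(r) = -(-1548 - 20)/(1030 - 20) = -(-1568)/1010 = -1*(-784/505) = 784/505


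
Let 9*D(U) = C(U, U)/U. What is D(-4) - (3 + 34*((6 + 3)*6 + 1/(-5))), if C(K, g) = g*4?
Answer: -82429/45 ≈ -1831.8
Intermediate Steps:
C(K, g) = 4*g
D(U) = 4/9 (D(U) = ((4*U)/U)/9 = (⅑)*4 = 4/9)
D(-4) - (3 + 34*((6 + 3)*6 + 1/(-5))) = 4/9 - (3 + 34*((6 + 3)*6 + 1/(-5))) = 4/9 - (3 + 34*(9*6 - ⅕)) = 4/9 - (3 + 34*(54 - ⅕)) = 4/9 - (3 + 34*(269/5)) = 4/9 - (3 + 9146/5) = 4/9 - 1*9161/5 = 4/9 - 9161/5 = -82429/45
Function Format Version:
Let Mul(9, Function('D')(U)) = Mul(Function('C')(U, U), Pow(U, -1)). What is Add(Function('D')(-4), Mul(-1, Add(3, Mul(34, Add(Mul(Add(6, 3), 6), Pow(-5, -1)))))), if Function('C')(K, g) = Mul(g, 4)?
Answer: Rational(-82429, 45) ≈ -1831.8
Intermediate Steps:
Function('C')(K, g) = Mul(4, g)
Function('D')(U) = Rational(4, 9) (Function('D')(U) = Mul(Rational(1, 9), Mul(Mul(4, U), Pow(U, -1))) = Mul(Rational(1, 9), 4) = Rational(4, 9))
Add(Function('D')(-4), Mul(-1, Add(3, Mul(34, Add(Mul(Add(6, 3), 6), Pow(-5, -1)))))) = Add(Rational(4, 9), Mul(-1, Add(3, Mul(34, Add(Mul(Add(6, 3), 6), Pow(-5, -1)))))) = Add(Rational(4, 9), Mul(-1, Add(3, Mul(34, Add(Mul(9, 6), Rational(-1, 5)))))) = Add(Rational(4, 9), Mul(-1, Add(3, Mul(34, Add(54, Rational(-1, 5)))))) = Add(Rational(4, 9), Mul(-1, Add(3, Mul(34, Rational(269, 5))))) = Add(Rational(4, 9), Mul(-1, Add(3, Rational(9146, 5)))) = Add(Rational(4, 9), Mul(-1, Rational(9161, 5))) = Add(Rational(4, 9), Rational(-9161, 5)) = Rational(-82429, 45)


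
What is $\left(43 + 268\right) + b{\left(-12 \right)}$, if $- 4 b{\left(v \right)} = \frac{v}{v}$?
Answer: $\frac{1243}{4} \approx 310.75$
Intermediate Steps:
$b{\left(v \right)} = - \frac{1}{4}$ ($b{\left(v \right)} = - \frac{v \frac{1}{v}}{4} = \left(- \frac{1}{4}\right) 1 = - \frac{1}{4}$)
$\left(43 + 268\right) + b{\left(-12 \right)} = \left(43 + 268\right) - \frac{1}{4} = 311 - \frac{1}{4} = \frac{1243}{4}$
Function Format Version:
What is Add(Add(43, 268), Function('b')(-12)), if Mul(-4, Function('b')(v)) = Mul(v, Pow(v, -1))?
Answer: Rational(1243, 4) ≈ 310.75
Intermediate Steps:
Function('b')(v) = Rational(-1, 4) (Function('b')(v) = Mul(Rational(-1, 4), Mul(v, Pow(v, -1))) = Mul(Rational(-1, 4), 1) = Rational(-1, 4))
Add(Add(43, 268), Function('b')(-12)) = Add(Add(43, 268), Rational(-1, 4)) = Add(311, Rational(-1, 4)) = Rational(1243, 4)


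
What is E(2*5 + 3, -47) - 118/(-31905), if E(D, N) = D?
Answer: 414883/31905 ≈ 13.004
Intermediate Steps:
E(2*5 + 3, -47) - 118/(-31905) = (2*5 + 3) - 118/(-31905) = (10 + 3) - 118*(-1)/31905 = 13 - 1*(-118/31905) = 13 + 118/31905 = 414883/31905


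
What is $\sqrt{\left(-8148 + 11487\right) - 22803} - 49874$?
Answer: $-49874 + 2 i \sqrt{4866} \approx -49874.0 + 139.51 i$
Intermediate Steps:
$\sqrt{\left(-8148 + 11487\right) - 22803} - 49874 = \sqrt{3339 - 22803} - 49874 = \sqrt{-19464} - 49874 = 2 i \sqrt{4866} - 49874 = -49874 + 2 i \sqrt{4866}$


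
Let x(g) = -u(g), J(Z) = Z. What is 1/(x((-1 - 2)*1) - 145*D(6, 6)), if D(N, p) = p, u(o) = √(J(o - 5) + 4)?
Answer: -435/378452 + I/378452 ≈ -0.0011494 + 2.6423e-6*I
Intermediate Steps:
u(o) = √(-1 + o) (u(o) = √((o - 5) + 4) = √((-5 + o) + 4) = √(-1 + o))
x(g) = -√(-1 + g)
1/(x((-1 - 2)*1) - 145*D(6, 6)) = 1/(-√(-1 + (-1 - 2)*1) - 145*6) = 1/(-√(-1 - 3*1) - 870) = 1/(-√(-1 - 3) - 870) = 1/(-√(-4) - 870) = 1/(-2*I - 870) = 1/(-870 - 2*I) = (-870 + 2*I)/756904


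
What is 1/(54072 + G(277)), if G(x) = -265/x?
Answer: 277/14977679 ≈ 1.8494e-5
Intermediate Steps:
1/(54072 + G(277)) = 1/(54072 - 265/277) = 1/(14977679/277) = 277/14977679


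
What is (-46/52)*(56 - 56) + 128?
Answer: 128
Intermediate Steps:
(-46/52)*(56 - 56) + 128 = -46*1/52*0 + 128 = -23/26*0 + 128 = 0 + 128 = 128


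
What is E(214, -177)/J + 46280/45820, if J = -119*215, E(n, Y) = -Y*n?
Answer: -27574808/58615235 ≈ -0.47044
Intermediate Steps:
E(n, Y) = -Y*n
J = -25585
E(214, -177)/J + 46280/45820 = -1*(-177)*214/(-25585) + 46280/45820 = 37878*(-1/25585) + 46280*(1/45820) = -37878/25585 + 2314/2291 = -27574808/58615235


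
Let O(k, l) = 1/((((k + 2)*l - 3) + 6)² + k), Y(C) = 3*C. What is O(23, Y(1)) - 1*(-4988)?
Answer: 30461717/6107 ≈ 4988.0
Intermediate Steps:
O(k, l) = 1/(k + (3 + l*(2 + k))²) (O(k, l) = 1/((((2 + k)*l - 3) + 6)² + k) = 1/(((l*(2 + k) - 3) + 6)² + k) = 1/(((-3 + l*(2 + k)) + 6)² + k) = 1/((3 + l*(2 + k))² + k) = 1/(k + (3 + l*(2 + k))²))
O(23, Y(1)) - 1*(-4988) = 1/(23 + (3 + 2*(3*1) + 23*(3*1))²) - 1*(-4988) = 1/(23 + (3 + 2*3 + 23*3)²) + 4988 = 1/(23 + (3 + 6 + 69)²) + 4988 = 1/(23 + 78²) + 4988 = 1/(23 + 6084) + 4988 = 1/6107 + 4988 = 30461717/6107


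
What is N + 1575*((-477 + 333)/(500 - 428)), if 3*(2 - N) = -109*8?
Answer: -8572/3 ≈ -2857.3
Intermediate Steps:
N = 878/3 (N = 2 - (-109)*8/3 = 2 - ⅓*(-872) = 2 + 872/3 = 878/3 ≈ 292.67)
N + 1575*((-477 + 333)/(500 - 428)) = 878/3 + 1575*((-477 + 333)/(500 - 428)) = 878/3 + 1575*(-144/72) = 878/3 + 1575*(-144*1/72) = 878/3 + 1575*(-2) = 878/3 - 3150 = -8572/3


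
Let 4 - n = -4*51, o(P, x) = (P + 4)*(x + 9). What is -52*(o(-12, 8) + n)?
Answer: -3744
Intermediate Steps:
o(P, x) = (4 + P)*(9 + x)
n = 208 (n = 4 - (-4)*51 = 4 - 1*(-204) = 4 + 204 = 208)
-52*(o(-12, 8) + n) = -52*((36 + 4*8 + 9*(-12) - 12*8) + 208) = -52*((36 + 32 - 108 - 96) + 208) = -52*(-136 + 208) = -52*72 = -3744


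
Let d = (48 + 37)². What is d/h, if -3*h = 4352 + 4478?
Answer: -4335/1766 ≈ -2.4547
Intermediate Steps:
h = -8830/3 (h = -(4352 + 4478)/3 = -⅓*8830 = -8830/3 ≈ -2943.3)
d = 7225 (d = 85² = 7225)
d/h = 7225/(-8830/3) = 7225*(-3/8830) = -4335/1766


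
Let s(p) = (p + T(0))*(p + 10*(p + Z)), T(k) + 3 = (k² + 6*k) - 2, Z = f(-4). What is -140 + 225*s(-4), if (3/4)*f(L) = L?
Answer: 196960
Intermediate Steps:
f(L) = 4*L/3
Z = -16/3 (Z = (4/3)*(-4) = -16/3 ≈ -5.3333)
T(k) = -5 + k² + 6*k (T(k) = -3 + ((k² + 6*k) - 2) = -3 + (-2 + k² + 6*k) = -5 + k² + 6*k)
s(p) = (-5 + p)*(-160/3 + 11*p) (s(p) = (p + (-5 + 0² + 6*0))*(p + 10*(p - 16/3)) = (p + (-5 + 0 + 0))*(p + 10*(-16/3 + p)) = (p - 5)*(p + (-160/3 + 10*p)) = (-5 + p)*(-160/3 + 11*p))
-140 + 225*s(-4) = -140 + 225*(800/3 + 11*(-4)² - 325/3*(-4)) = -140 + 225*(800/3 + 11*16 + 1300/3) = -140 + 225*(800/3 + 176 + 1300/3) = -140 + 225*876 = -140 + 197100 = 196960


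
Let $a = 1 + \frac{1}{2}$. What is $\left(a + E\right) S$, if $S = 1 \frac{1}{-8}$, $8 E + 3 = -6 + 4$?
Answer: $- \frac{7}{64} \approx -0.10938$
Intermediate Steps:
$E = - \frac{5}{8}$ ($E = - \frac{3}{8} + \frac{-6 + 4}{8} = - \frac{3}{8} + \frac{1}{8} \left(-2\right) = - \frac{3}{8} - \frac{1}{4} = - \frac{5}{8} \approx -0.625$)
$a = \frac{3}{2}$ ($a = 1 + \frac{1}{2} = \frac{3}{2} \approx 1.5$)
$S = - \frac{1}{8}$ ($S = 1 \left(- \frac{1}{8}\right) = - \frac{1}{8} \approx -0.125$)
$\left(a + E\right) S = \left(\frac{3}{2} - \frac{5}{8}\right) \left(- \frac{1}{8}\right) = \frac{7}{8} \left(- \frac{1}{8}\right) = - \frac{7}{64}$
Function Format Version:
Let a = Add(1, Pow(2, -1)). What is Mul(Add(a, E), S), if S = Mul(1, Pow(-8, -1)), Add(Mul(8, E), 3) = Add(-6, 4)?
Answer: Rational(-7, 64) ≈ -0.10938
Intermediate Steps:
E = Rational(-5, 8) (E = Add(Rational(-3, 8), Mul(Rational(1, 8), Add(-6, 4))) = Add(Rational(-3, 8), Mul(Rational(1, 8), -2)) = Add(Rational(-3, 8), Rational(-1, 4)) = Rational(-5, 8) ≈ -0.62500)
a = Rational(3, 2) (a = Add(1, Rational(1, 2)) = Rational(3, 2) ≈ 1.5000)
S = Rational(-1, 8) (S = Mul(1, Rational(-1, 8)) = Rational(-1, 8) ≈ -0.12500)
Mul(Add(a, E), S) = Mul(Add(Rational(3, 2), Rational(-5, 8)), Rational(-1, 8)) = Mul(Rational(7, 8), Rational(-1, 8)) = Rational(-7, 64)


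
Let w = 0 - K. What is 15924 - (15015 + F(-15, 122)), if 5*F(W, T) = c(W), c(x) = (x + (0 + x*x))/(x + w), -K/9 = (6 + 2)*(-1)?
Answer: 26375/29 ≈ 909.48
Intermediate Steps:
K = 72 (K = -9*(6 + 2)*(-1) = -72*(-1) = -9*(-8) = 72)
w = -72 (w = 0 - 1*72 = 0 - 72 = -72)
c(x) = (x + x²)/(-72 + x) (c(x) = (x + (0 + x*x))/(x - 72) = (x + (0 + x²))/(-72 + x) = (x + x²)/(-72 + x))
F(W, T) = W*(1 + W)/(5*(-72 + W)) (F(W, T) = (W*(1 + W)/(-72 + W))/5 = W*(1 + W)/(5*(-72 + W)))
15924 - (15015 + F(-15, 122)) = 15924 - (15015 + (⅕)*(-15)*(1 - 15)/(-72 - 15)) = 15924 - (15015 + (⅕)*(-15)*(-14)/(-87)) = 15924 - (15015 + (⅕)*(-15)*(-1/87)*(-14)) = 15924 - (15015 - 14/29) = 15924 - 1*435421/29 = 15924 - 435421/29 = 26375/29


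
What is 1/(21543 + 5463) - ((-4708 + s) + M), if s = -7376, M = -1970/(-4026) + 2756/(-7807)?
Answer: 569838157844617/47156949994 ≈ 12084.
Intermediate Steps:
M = 2142067/15715491 (M = -1970*(-1/4026) + 2756*(-1/7807) = 985/2013 - 2756/7807 = 2142067/15715491 ≈ 0.13630)
1/(21543 + 5463) - ((-4708 + s) + M) = 1/(21543 + 5463) - ((-4708 - 7376) + 2142067/15715491) = 1/27006 - (-12084 + 2142067/15715491) = 1/27006 - 1*(-189903851177/15715491) = 1/27006 + 189903851177/15715491 = 569838157844617/47156949994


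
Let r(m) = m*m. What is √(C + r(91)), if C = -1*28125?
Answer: 22*I*√41 ≈ 140.87*I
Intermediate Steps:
r(m) = m²
C = -28125
√(C + r(91)) = √(-28125 + 91²) = √(-28125 + 8281) = √(-19844) = 22*I*√41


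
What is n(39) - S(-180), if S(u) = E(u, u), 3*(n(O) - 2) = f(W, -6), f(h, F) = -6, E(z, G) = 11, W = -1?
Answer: -11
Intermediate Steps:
n(O) = 0 (n(O) = 2 + (1/3)*(-6) = 2 - 2 = 0)
S(u) = 11
n(39) - S(-180) = 0 - 1*11 = 0 - 11 = -11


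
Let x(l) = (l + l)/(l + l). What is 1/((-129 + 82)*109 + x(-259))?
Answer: -1/5122 ≈ -0.00019524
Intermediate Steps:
x(l) = 1 (x(l) = (2*l)/((2*l)) = (2*l)*(1/(2*l)) = 1)
1/((-129 + 82)*109 + x(-259)) = 1/((-129 + 82)*109 + 1) = 1/(-47*109 + 1) = 1/(-5123 + 1) = 1/(-5122) = -1/5122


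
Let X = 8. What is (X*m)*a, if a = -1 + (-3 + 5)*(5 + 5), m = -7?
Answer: -1064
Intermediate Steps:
a = 19 (a = -1 + 2*10 = -1 + 20 = 19)
(X*m)*a = (8*(-7))*19 = -56*19 = -1064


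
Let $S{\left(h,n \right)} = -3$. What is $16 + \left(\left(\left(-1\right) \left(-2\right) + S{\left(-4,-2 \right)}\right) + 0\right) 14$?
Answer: $2$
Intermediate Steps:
$16 + \left(\left(\left(-1\right) \left(-2\right) + S{\left(-4,-2 \right)}\right) + 0\right) 14 = 16 + \left(\left(\left(-1\right) \left(-2\right) - 3\right) + 0\right) 14 = 16 + \left(\left(2 - 3\right) + 0\right) 14 = 16 + \left(-1 + 0\right) 14 = 16 - 14 = 2$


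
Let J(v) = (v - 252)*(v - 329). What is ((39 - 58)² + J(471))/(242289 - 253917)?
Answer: -31459/11628 ≈ -2.7055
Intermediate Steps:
J(v) = (-329 + v)*(-252 + v) (J(v) = (-252 + v)*(-329 + v) = (-329 + v)*(-252 + v))
((39 - 58)² + J(471))/(242289 - 253917) = ((39 - 58)² + (82908 + 471² - 581*471))/(242289 - 253917) = ((-19)² + (82908 + 221841 - 273651))/(-11628) = (361 + 31098)*(-1/11628) = 31459*(-1/11628) = -31459/11628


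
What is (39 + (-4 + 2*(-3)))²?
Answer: 841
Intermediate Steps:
(39 + (-4 + 2*(-3)))² = (39 + (-4 - 6))² = (39 - 10)² = 29² = 841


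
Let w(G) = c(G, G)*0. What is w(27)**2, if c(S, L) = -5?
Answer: 0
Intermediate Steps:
w(G) = 0 (w(G) = -5*0 = 0)
w(27)**2 = 0**2 = 0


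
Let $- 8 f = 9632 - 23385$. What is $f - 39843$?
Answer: $- \frac{304991}{8} \approx -38124.0$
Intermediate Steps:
$f = \frac{13753}{8}$ ($f = - \frac{9632 - 23385}{8} = \left(- \frac{1}{8}\right) \left(-13753\right) = \frac{13753}{8} \approx 1719.1$)
$f - 39843 = \frac{13753}{8} - 39843 = - \frac{304991}{8}$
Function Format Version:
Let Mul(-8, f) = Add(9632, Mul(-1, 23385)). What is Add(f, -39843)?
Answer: Rational(-304991, 8) ≈ -38124.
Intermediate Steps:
f = Rational(13753, 8) (f = Mul(Rational(-1, 8), Add(9632, Mul(-1, 23385))) = Mul(Rational(-1, 8), Add(9632, -23385)) = Mul(Rational(-1, 8), -13753) = Rational(13753, 8) ≈ 1719.1)
Add(f, -39843) = Add(Rational(13753, 8), -39843) = Rational(-304991, 8)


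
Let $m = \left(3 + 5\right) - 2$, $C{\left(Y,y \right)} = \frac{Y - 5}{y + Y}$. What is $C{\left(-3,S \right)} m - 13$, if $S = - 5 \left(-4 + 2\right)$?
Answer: $- \frac{139}{7} \approx -19.857$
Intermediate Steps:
$S = 10$ ($S = \left(-5\right) \left(-2\right) = 10$)
$C{\left(Y,y \right)} = \frac{-5 + Y}{Y + y}$
$m = 6$ ($m = 8 - 2 = 6$)
$C{\left(-3,S \right)} m - 13 = \frac{-5 - 3}{-3 + 10} \cdot 6 - 13 = \frac{1}{7} \left(-8\right) 6 - 13 = \left(- \frac{8}{7}\right) 6 - 13 = - \frac{48}{7} - 13 = - \frac{139}{7}$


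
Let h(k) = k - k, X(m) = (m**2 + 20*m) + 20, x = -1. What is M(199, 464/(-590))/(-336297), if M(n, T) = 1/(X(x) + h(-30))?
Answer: -1/336297 ≈ -2.9736e-6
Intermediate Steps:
X(m) = 20 + m**2 + 20*m
h(k) = 0
M(n, T) = 1 (M(n, T) = 1/((20 + (-1)**2 + 20*(-1)) + 0) = 1/((20 + 1 - 20) + 0) = 1/(1 + 0) = 1/1 = 1)
M(199, 464/(-590))/(-336297) = 1/(-336297) = 1*(-1/336297) = -1/336297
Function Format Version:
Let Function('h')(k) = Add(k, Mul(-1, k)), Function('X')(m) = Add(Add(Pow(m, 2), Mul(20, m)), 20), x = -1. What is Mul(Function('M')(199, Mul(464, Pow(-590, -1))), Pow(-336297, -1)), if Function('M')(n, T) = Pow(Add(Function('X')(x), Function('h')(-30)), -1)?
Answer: Rational(-1, 336297) ≈ -2.9736e-6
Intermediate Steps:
Function('X')(m) = Add(20, Pow(m, 2), Mul(20, m))
Function('h')(k) = 0
Function('M')(n, T) = 1 (Function('M')(n, T) = Pow(Add(Add(20, Pow(-1, 2), Mul(20, -1)), 0), -1) = Pow(Add(Add(20, 1, -20), 0), -1) = Pow(Add(1, 0), -1) = Pow(1, -1) = 1)
Mul(Function('M')(199, Mul(464, Pow(-590, -1))), Pow(-336297, -1)) = Mul(1, Pow(-336297, -1)) = Mul(1, Rational(-1, 336297)) = Rational(-1, 336297)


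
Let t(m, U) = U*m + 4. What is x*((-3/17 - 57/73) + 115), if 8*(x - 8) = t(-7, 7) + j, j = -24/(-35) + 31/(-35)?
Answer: 6651769/24820 ≈ 268.00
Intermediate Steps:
t(m, U) = 4 + U*m
j = -1/5 (j = -24*(-1/35) + 31*(-1/35) = 24/35 - 31/35 = -1/5 ≈ -0.20000)
x = 47/20 (x = 8 + ((4 + 7*(-7)) - 1/5)/8 = 8 + ((4 - 49) - 1/5)/8 = 8 + (-45 - 1/5)/8 = 8 + (1/8)*(-226/5) = 8 - 113/20 = 47/20 ≈ 2.3500)
x*((-3/17 - 57/73) + 115) = 47*((-3/17 - 57/73) + 115)/20 = 47*(-1188/1241 + 115)/20 = (47/20)*(141527/1241) = 6651769/24820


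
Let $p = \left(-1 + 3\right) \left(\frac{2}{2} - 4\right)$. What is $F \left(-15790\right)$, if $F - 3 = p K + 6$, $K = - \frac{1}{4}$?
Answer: $-165795$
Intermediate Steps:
$p = -6$ ($p = 2 \left(2 \cdot \frac{1}{2} - 4\right) = 2 \left(1 - 4\right) = 2 \left(-3\right) = -6$)
$K = - \frac{1}{4}$ ($K = \left(-1\right) \frac{1}{4} = - \frac{1}{4} \approx -0.25$)
$F = \frac{21}{2}$ ($F = 3 + \left(\left(-6\right) \left(- \frac{1}{4}\right) + 6\right) = 3 + \left(\frac{3}{2} + 6\right) = 3 + \frac{15}{2} = \frac{21}{2} \approx 10.5$)
$F \left(-15790\right) = \frac{21}{2} \left(-15790\right) = -165795$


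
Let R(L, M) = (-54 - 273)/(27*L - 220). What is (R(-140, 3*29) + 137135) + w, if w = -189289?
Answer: -208615673/4000 ≈ -52154.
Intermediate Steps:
R(L, M) = -327/(-220 + 27*L)
(R(-140, 3*29) + 137135) + w = (-327/(-220 + 27*(-140)) + 137135) - 189289 = (-327/(-220 - 3780) + 137135) - 189289 = (-327/(-4000) + 137135) - 189289 = (-327*(-1/4000) + 137135) - 189289 = (327/4000 + 137135) - 189289 = 548540327/4000 - 189289 = -208615673/4000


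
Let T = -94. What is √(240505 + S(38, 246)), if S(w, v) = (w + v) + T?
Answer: 23*√455 ≈ 490.61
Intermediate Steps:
S(w, v) = -94 + v + w (S(w, v) = (w + v) - 94 = (v + w) - 94 = -94 + v + w)
√(240505 + S(38, 246)) = √(240505 + (-94 + 246 + 38)) = √(240505 + 190) = √240695 = 23*√455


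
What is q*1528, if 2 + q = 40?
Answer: 58064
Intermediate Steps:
q = 38 (q = -2 + 40 = 38)
q*1528 = 38*1528 = 58064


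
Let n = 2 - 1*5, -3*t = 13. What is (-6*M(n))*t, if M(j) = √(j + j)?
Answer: 26*I*√6 ≈ 63.687*I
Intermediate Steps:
t = -13/3 (t = -⅓*13 = -13/3 ≈ -4.3333)
n = -3 (n = 2 - 5 = -3)
M(j) = √2*√j (M(j) = √(2*j) = √2*√j)
(-6*M(n))*t = -6*√2*√(-3)*(-13/3) = -6*√2*I*√3*(-13/3) = -6*I*√6*(-13/3) = 26*I*√6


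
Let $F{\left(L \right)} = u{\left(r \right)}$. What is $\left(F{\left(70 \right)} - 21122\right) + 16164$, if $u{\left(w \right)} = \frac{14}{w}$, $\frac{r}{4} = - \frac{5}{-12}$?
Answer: $- \frac{24748}{5} \approx -4949.6$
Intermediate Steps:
$r = \frac{5}{3}$ ($r = 4 \left(- \frac{5}{-12}\right) = 4 \left(\left(-5\right) \left(- \frac{1}{12}\right)\right) = 4 \cdot \frac{5}{12} = \frac{5}{3} \approx 1.6667$)
$F{\left(L \right)} = \frac{42}{5}$ ($F{\left(L \right)} = \frac{14}{\frac{5}{3}} = 14 \cdot \frac{3}{5} = \frac{42}{5}$)
$\left(F{\left(70 \right)} - 21122\right) + 16164 = \left(\frac{42}{5} - 21122\right) + 16164 = - \frac{105568}{5} + 16164 = - \frac{24748}{5}$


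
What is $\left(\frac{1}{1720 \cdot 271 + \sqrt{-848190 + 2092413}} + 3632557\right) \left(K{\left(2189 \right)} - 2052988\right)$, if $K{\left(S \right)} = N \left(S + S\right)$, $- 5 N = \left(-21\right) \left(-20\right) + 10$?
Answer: $- \frac{1917439256360217602720664}{217266610177} + \frac{7288488 \sqrt{138247}}{217266610177} \approx -8.8253 \cdot 10^{12}$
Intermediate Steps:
$N = -86$ ($N = - \frac{\left(-21\right) \left(-20\right) + 10}{5} = - \frac{420 + 10}{5} = \left(- \frac{1}{5}\right) 430 = -86$)
$K{\left(S \right)} = - 172 S$ ($K{\left(S \right)} = - 86 \left(S + S\right) = - 86 \cdot 2 S = - 172 S$)
$\left(\frac{1}{1720 \cdot 271 + \sqrt{-848190 + 2092413}} + 3632557\right) \left(K{\left(2189 \right)} - 2052988\right) = \left(\frac{1}{1720 \cdot 271 + \sqrt{-848190 + 2092413}} + 3632557\right) \left(\left(-172\right) 2189 - 2052988\right) = \left(\frac{1}{466120 + \sqrt{1244223}} + 3632557\right) \left(-376508 - 2052988\right) = \left(\frac{1}{466120 + 3 \sqrt{138247}} + 3632557\right) \left(-2429496\right) = \left(3632557 + \frac{1}{466120 + 3 \sqrt{138247}}\right) \left(-2429496\right) = -8825282701272 - \frac{2429496}{466120 + 3 \sqrt{138247}}$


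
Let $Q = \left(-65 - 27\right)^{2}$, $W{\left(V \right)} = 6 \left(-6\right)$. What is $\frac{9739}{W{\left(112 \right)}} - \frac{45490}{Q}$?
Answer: $- \frac{10508567}{38088} \approx -275.9$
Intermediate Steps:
$W{\left(V \right)} = -36$
$Q = 8464$ ($Q = \left(-92\right)^{2} = 8464$)
$\frac{9739}{W{\left(112 \right)}} - \frac{45490}{Q} = \frac{9739}{-36} - \frac{45490}{8464} = 9739 \left(- \frac{1}{36}\right) - \frac{22745}{4232} = - \frac{9739}{36} - \frac{22745}{4232} = - \frac{10508567}{38088}$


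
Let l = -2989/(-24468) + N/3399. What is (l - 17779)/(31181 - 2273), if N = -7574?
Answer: -492932163083/801394629552 ≈ -0.61509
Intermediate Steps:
l = -58387007/27722244 (l = -2989/(-24468) - 7574/3399 = -2989*(-1/24468) - 7574*1/3399 = 2989/24468 - 7574/3399 = -58387007/27722244 ≈ -2.1061)
(l - 17779)/(31181 - 2273) = (-58387007/27722244 - 17779)/(31181 - 2273) = -492932163083/27722244/28908 = -492932163083/27722244*1/28908 = -492932163083/801394629552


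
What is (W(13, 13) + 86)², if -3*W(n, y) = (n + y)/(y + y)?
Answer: 66049/9 ≈ 7338.8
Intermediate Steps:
W(n, y) = -(n + y)/(6*y) (W(n, y) = -(n + y)/(3*(y + y)) = -(n + y)/(3*(2*y)) = -(n + y)*1/(2*y)/3 = -(n + y)/(6*y))
(W(13, 13) + 86)² = ((⅙)*(-1*13 - 1*13)/13 + 86)² = ((⅙)*(1/13)*(-13 - 13) + 86)² = ((⅙)*(1/13)*(-26) + 86)² = (-⅓ + 86)² = (257/3)² = 66049/9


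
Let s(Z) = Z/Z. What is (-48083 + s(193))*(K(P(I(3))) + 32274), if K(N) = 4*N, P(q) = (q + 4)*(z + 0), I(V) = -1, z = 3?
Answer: -1553529420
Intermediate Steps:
P(q) = 12 + 3*q (P(q) = (q + 4)*(3 + 0) = (4 + q)*3 = 12 + 3*q)
s(Z) = 1
(-48083 + s(193))*(K(P(I(3))) + 32274) = (-48083 + 1)*(4*(12 + 3*(-1)) + 32274) = -48082*(4*(12 - 3) + 32274) = -48082*(4*9 + 32274) = -48082*(36 + 32274) = -48082*32310 = -1553529420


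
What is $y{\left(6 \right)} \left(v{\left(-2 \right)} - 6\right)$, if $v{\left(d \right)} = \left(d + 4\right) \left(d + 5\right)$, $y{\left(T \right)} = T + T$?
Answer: $0$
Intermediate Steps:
$y{\left(T \right)} = 2 T$
$v{\left(d \right)} = \left(4 + d\right) \left(5 + d\right)$
$y{\left(6 \right)} \left(v{\left(-2 \right)} - 6\right) = 2 \cdot 6 \left(\left(20 + \left(-2\right)^{2} + 9 \left(-2\right)\right) - 6\right) = 12 \left(\left(20 + 4 - 18\right) - 6\right) = 12 \left(6 - 6\right) = 12 \cdot 0 = 0$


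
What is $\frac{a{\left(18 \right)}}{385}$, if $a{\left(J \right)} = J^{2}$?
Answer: $\frac{324}{385} \approx 0.84156$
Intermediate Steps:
$\frac{a{\left(18 \right)}}{385} = \frac{18^{2}}{385} = 324 \cdot \frac{1}{385} = \frac{324}{385}$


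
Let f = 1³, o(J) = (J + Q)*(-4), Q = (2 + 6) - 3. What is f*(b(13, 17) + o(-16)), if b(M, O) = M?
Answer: 57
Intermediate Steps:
Q = 5 (Q = 8 - 3 = 5)
o(J) = -20 - 4*J (o(J) = (J + 5)*(-4) = (5 + J)*(-4) = -20 - 4*J)
f = 1
f*(b(13, 17) + o(-16)) = 1*(13 + (-20 - 4*(-16))) = 1*(13 + (-20 + 64)) = 1*(13 + 44) = 1*57 = 57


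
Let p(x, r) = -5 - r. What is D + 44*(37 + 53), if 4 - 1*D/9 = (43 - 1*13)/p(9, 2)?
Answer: 28242/7 ≈ 4034.6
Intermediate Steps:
D = 522/7 (D = 36 - 9*(43 - 1*13)/(-5 - 1*2) = 36 - 9*(43 - 13)/(-5 - 2) = 36 - 270/(-7) = 36 - 270*(-1)/7 = 36 - 9*(-30/7) = 36 + 270/7 = 522/7 ≈ 74.571)
D + 44*(37 + 53) = 522/7 + 44*(37 + 53) = 522/7 + 44*90 = 522/7 + 3960 = 28242/7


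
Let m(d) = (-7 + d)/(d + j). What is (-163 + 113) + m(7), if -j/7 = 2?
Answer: -50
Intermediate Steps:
j = -14 (j = -7*2 = -14)
m(d) = (-7 + d)/(-14 + d) (m(d) = (-7 + d)/(d - 14) = (-7 + d)/(-14 + d))
(-163 + 113) + m(7) = (-163 + 113) + (-7 + 7)/(-14 + 7) = -50 + 0/(-7) = -50 - ⅐*0 = -50 + 0 = -50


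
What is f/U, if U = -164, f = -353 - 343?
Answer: 174/41 ≈ 4.2439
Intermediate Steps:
f = -696
f/U = -696/(-164) = -696*(-1/164) = 174/41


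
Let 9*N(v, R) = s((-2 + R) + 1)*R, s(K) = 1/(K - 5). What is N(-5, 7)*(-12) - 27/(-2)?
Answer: 25/6 ≈ 4.1667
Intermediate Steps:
s(K) = 1/(-5 + K)
N(v, R) = R/(9*(-6 + R)) (N(v, R) = (R/(-5 + ((-2 + R) + 1)))/9 = (R/(-5 + (-1 + R)))/9 = (R/(-6 + R))/9 = R/(9*(-6 + R)))
N(-5, 7)*(-12) - 27/(-2) = ((⅑)*7/(-6 + 7))*(-12) - 27/(-2) = ((⅑)*7/1)*(-12) - 27*(-½) = ((⅑)*7*1)*(-12) + 27/2 = (7/9)*(-12) + 27/2 = -28/3 + 27/2 = 25/6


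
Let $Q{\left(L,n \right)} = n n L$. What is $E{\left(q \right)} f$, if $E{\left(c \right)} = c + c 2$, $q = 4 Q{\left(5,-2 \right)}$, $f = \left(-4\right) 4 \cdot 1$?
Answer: $-3840$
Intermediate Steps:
$Q{\left(L,n \right)} = L n^{2}$ ($Q{\left(L,n \right)} = n^{2} L = L n^{2}$)
$f = -16$ ($f = \left(-16\right) 1 = -16$)
$q = 80$ ($q = 4 \cdot 5 \left(-2\right)^{2} = 4 \cdot 5 \cdot 4 = 4 \cdot 20 = 80$)
$E{\left(c \right)} = 3 c$ ($E{\left(c \right)} = c + 2 c = 3 c$)
$E{\left(q \right)} f = 3 \cdot 80 \left(-16\right) = 240 \left(-16\right) = -3840$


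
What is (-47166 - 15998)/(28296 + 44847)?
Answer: -63164/73143 ≈ -0.86357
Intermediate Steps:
(-47166 - 15998)/(28296 + 44847) = -63164/73143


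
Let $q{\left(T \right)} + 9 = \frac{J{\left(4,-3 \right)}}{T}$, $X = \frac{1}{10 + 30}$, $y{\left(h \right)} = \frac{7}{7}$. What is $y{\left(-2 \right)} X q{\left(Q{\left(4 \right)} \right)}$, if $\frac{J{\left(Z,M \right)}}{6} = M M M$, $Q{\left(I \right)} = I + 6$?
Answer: $- \frac{63}{100} \approx -0.63$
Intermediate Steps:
$y{\left(h \right)} = 1$ ($y{\left(h \right)} = 7 \cdot \frac{1}{7} = 1$)
$Q{\left(I \right)} = 6 + I$
$X = \frac{1}{40} \approx 0.025$
$J{\left(Z,M \right)} = 6 M^{3}$ ($J{\left(Z,M \right)} = 6 M M M = 6 M^{2} M = 6 M^{3}$)
$q{\left(T \right)} = -9 - \frac{162}{T}$ ($q{\left(T \right)} = -9 + \frac{6 \left(-3\right)^{3}}{T} = -9 + \frac{6 \left(-27\right)}{T} = -9 - \frac{162}{T}$)
$y{\left(-2 \right)} X q{\left(Q{\left(4 \right)} \right)} = 1 \cdot \frac{1}{40} \left(-9 - \frac{162}{6 + 4}\right) = \frac{-9 - \frac{162}{10}}{40} = \frac{-9 - \frac{81}{5}}{40} = \frac{1}{40} \left(- \frac{126}{5}\right) = - \frac{63}{100}$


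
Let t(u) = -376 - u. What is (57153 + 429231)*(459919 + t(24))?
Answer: 223502689296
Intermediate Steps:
(57153 + 429231)*(459919 + t(24)) = (57153 + 429231)*(459919 + (-376 - 1*24)) = 486384*(459919 + (-376 - 24)) = 486384*(459919 - 400) = 486384*459519 = 223502689296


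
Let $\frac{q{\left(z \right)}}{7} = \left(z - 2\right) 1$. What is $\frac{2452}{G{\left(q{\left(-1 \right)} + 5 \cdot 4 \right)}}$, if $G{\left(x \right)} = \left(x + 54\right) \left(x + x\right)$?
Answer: $- \frac{1226}{53} \approx -23.132$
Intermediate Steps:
$q{\left(z \right)} = -14 + 7 z$ ($q{\left(z \right)} = 7 \left(z - 2\right) 1 = 7 \left(-2 + z\right) 1 = 7 \left(-2 + z\right) = -14 + 7 z$)
$G{\left(x \right)} = 2 x \left(54 + x\right)$ ($G{\left(x \right)} = \left(54 + x\right) 2 x = 2 x \left(54 + x\right)$)
$\frac{2452}{G{\left(q{\left(-1 \right)} + 5 \cdot 4 \right)}} = \frac{2452}{2 \left(\left(-14 + 7 \left(-1\right)\right) + 5 \cdot 4\right) \left(54 + \left(\left(-14 + 7 \left(-1\right)\right) + 5 \cdot 4\right)\right)} = \frac{2452}{2 \left(\left(-14 - 7\right) + 20\right) \left(54 + \left(\left(-14 - 7\right) + 20\right)\right)} = \frac{2452}{2 \left(-21 + 20\right) \left(54 + \left(-21 + 20\right)\right)} = \frac{2452}{2 \left(-1\right) \left(54 - 1\right)} = \frac{2452}{2 \left(-1\right) 53} = \frac{2452}{-106} = 2452 \left(- \frac{1}{106}\right) = - \frac{1226}{53}$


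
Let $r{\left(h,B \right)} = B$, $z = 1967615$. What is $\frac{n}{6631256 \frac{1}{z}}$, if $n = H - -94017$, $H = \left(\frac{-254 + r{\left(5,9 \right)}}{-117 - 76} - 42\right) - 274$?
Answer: $\frac{17791704118435}{639916204} \approx 27803.0$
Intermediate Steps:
$H = - \frac{60743}{193}$ ($H = \left(\frac{-254 + 9}{-117 - 76} - 42\right) - 274 = \left(- \frac{245}{-193} - 42\right) - 274 = \left(\left(-245\right) \left(- \frac{1}{193}\right) - 42\right) - 274 = \left(\frac{245}{193} - 42\right) - 274 = - \frac{7861}{193} - 274 = - \frac{60743}{193} \approx -314.73$)
$n = \frac{18084538}{193}$ ($n = - \frac{60743}{193} - -94017 = - \frac{60743}{193} + 94017 = \frac{18084538}{193} \approx 93702.0$)
$\frac{n}{6631256 \frac{1}{z}} = \frac{18084538}{193 \cdot \frac{6631256}{1967615}} = \frac{18084538}{193} \cdot \frac{1967615}{6631256} = \frac{17791704118435}{639916204}$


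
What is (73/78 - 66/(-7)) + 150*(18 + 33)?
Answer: 4182559/546 ≈ 7660.4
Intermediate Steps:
(73/78 - 66/(-7)) + 150*(18 + 33) = (73*(1/78) - 66*(-⅐)) + 150*51 = (73/78 + 66/7) + 7650 = 5659/546 + 7650 = 4182559/546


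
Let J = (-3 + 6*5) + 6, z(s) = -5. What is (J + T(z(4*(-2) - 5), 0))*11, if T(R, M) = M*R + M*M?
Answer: 363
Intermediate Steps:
T(R, M) = M² + M*R (T(R, M) = M*R + M² = M² + M*R)
J = 33 (J = (-3 + 30) + 6 = 27 + 6 = 33)
(J + T(z(4*(-2) - 5), 0))*11 = (33 + 0*(0 - 5))*11 = (33 + 0*(-5))*11 = (33 + 0)*11 = 33*11 = 363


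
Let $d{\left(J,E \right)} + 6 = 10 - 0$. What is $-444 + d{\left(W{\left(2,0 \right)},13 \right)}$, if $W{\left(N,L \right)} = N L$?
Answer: $-440$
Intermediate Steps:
$W{\left(N,L \right)} = L N$
$d{\left(J,E \right)} = 4$ ($d{\left(J,E \right)} = -6 + \left(10 - 0\right) = -6 + \left(10 + 0\right) = -6 + 10 = 4$)
$-444 + d{\left(W{\left(2,0 \right)},13 \right)} = -444 + 4 = -440$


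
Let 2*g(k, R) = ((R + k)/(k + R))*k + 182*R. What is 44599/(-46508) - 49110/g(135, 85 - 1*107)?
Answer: 4395462229/179939452 ≈ 24.427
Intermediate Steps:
g(k, R) = k/2 + 91*R (g(k, R) = (((R + k)/(k + R))*k + 182*R)/2 = (((R + k)/(R + k))*k + 182*R)/2 = (1*k + 182*R)/2 = (k + 182*R)/2 = k/2 + 91*R)
44599/(-46508) - 49110/g(135, 85 - 1*107) = 44599/(-46508) - 49110/((½)*135 + 91*(85 - 1*107)) = 44599*(-1/46508) - 49110/(135/2 + 91*(85 - 107)) = -44599/46508 - 49110/(135/2 + 91*(-22)) = -44599/46508 - 49110/(135/2 - 2002) = -44599/46508 - 49110/(-3869/2) = -44599/46508 - 49110*(-2/3869) = -44599/46508 + 98220/3869 = 4395462229/179939452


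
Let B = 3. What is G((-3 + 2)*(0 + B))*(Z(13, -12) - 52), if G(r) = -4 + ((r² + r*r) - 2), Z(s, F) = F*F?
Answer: 1104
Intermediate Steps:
Z(s, F) = F²
G(r) = -6 + 2*r² (G(r) = -4 + ((r² + r²) - 2) = -4 + (2*r² - 2) = -4 + (-2 + 2*r²) = -6 + 2*r²)
G((-3 + 2)*(0 + B))*(Z(13, -12) - 52) = (-6 + 2*((-3 + 2)*(0 + 3))²)*((-12)² - 52) = (-6 + 2*(-1*3)²)*(144 - 52) = (-6 + 2*(-3)²)*92 = (-6 + 2*9)*92 = (-6 + 18)*92 = 12*92 = 1104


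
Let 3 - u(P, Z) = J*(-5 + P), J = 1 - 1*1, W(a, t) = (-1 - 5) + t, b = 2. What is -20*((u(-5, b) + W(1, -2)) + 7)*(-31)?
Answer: 1240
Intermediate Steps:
W(a, t) = -6 + t
J = 0 (J = 1 - 1 = 0)
u(P, Z) = 3 (u(P, Z) = 3 - 0*(-5 + P) = 3 - 1*0 = 3 + 0 = 3)
-20*((u(-5, b) + W(1, -2)) + 7)*(-31) = -20*((3 + (-6 - 2)) + 7)*(-31) = -20*((3 - 8) + 7)*(-31) = -20*(-5 + 7)*(-31) = -20*2*(-31) = -40*(-31) = 1240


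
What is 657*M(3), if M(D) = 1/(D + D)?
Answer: 219/2 ≈ 109.50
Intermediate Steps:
M(D) = 1/(2*D)
657*M(3) = 657*((½)/3) = 657*((½)*(⅓)) = 657*(⅙) = 219/2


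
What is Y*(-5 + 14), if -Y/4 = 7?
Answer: -252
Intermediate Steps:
Y = -28 (Y = -4*7 = -28)
Y*(-5 + 14) = -28*(-5 + 14) = -28*9 = -252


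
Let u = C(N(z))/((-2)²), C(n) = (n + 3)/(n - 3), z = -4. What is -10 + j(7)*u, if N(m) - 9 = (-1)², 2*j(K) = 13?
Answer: -391/56 ≈ -6.9821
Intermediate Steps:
j(K) = 13/2 (j(K) = (½)*13 = 13/2)
N(m) = 10 (N(m) = 9 + (-1)² = 9 + 1 = 10)
C(n) = (3 + n)/(-3 + n)
u = 13/28 (u = ((3 + 10)/(-3 + 10))/((-2)²) = (13/7)/4 = ((⅐)*13)*(¼) = (13/7)*(¼) = 13/28 ≈ 0.46429)
-10 + j(7)*u = -10 + (13/2)*(13/28) = -10 + 169/56 = -391/56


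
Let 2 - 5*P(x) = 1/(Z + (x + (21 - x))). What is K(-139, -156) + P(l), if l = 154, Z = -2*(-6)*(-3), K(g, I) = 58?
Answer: 4381/75 ≈ 58.413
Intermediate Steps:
Z = -36 (Z = 12*(-3) = -36)
P(x) = 31/75 (P(x) = ⅖ - 1/(5*(-36 + (x + (21 - x)))) = ⅖ - 1/(5*(-36 + 21)) = ⅖ - ⅕/(-15) = ⅖ - ⅕*(-1/15) = ⅖ + 1/75 = 31/75)
K(-139, -156) + P(l) = 58 + 31/75 = 4381/75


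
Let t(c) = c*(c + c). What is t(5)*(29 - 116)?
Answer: -4350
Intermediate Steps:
t(c) = 2*c² (t(c) = c*(2*c) = 2*c²)
t(5)*(29 - 116) = (2*5²)*(29 - 116) = (2*25)*(-87) = 50*(-87) = -4350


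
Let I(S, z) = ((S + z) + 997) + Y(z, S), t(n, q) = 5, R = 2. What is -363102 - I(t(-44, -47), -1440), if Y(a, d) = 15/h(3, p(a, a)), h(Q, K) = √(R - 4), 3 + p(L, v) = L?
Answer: -362664 + 15*I*√2/2 ≈ -3.6266e+5 + 10.607*I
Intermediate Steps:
p(L, v) = -3 + L
h(Q, K) = I*√2 (h(Q, K) = √(2 - 4) = √(-2) = I*√2)
Y(a, d) = -15*I*√2/2 (Y(a, d) = 15/((I*√2)) = 15*(-I*√2/2) = -15*I*√2/2)
I(S, z) = 997 + S + z - 15*I*√2/2 (I(S, z) = ((S + z) + 997) - 15*I*√2/2 = (997 + S + z) - 15*I*√2/2 = 997 + S + z - 15*I*√2/2)
-363102 - I(t(-44, -47), -1440) = -363102 - (997 + 5 - 1440 - 15*I*√2/2) = -363102 - (-438 - 15*I*√2/2) = -363102 + (438 + 15*I*√2/2) = -362664 + 15*I*√2/2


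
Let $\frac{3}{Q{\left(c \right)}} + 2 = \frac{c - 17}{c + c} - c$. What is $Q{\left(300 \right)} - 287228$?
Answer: $- \frac{51964429876}{180917} \approx -2.8723 \cdot 10^{5}$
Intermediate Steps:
$Q{\left(c \right)} = \frac{3}{-2 - c + \frac{-17 + c}{2 c}}$ ($Q{\left(c \right)} = \frac{3}{-2 - \left(c - \frac{c - 17}{c + c}\right)} = \frac{3}{-2 - \left(c - \frac{-17 + c}{2 c}\right)} = \frac{3}{-2 - c + \frac{-17 + c}{2 c}}$)
$Q{\left(300 \right)} - 287228 = \left(-6\right) 300 \frac{1}{17 + 2 \cdot 300^{2} + 3 \cdot 300} - 287228 = \left(-6\right) 300 \frac{1}{17 + 2 \cdot 90000 + 900} - 287228 = \left(-6\right) 300 \frac{1}{17 + 180000 + 900} - 287228 = \left(-6\right) 300 \cdot \frac{1}{180917} - 287228 = - \frac{1800}{180917} - 287228 = - \frac{51964429876}{180917}$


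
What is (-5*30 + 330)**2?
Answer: 32400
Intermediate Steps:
(-5*30 + 330)**2 = (-150 + 330)**2 = 180**2 = 32400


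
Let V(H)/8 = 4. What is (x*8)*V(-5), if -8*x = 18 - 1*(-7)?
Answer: -800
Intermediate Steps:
V(H) = 32 (V(H) = 8*4 = 32)
x = -25/8 (x = -(18 - 1*(-7))/8 = -(18 + 7)/8 = -⅛*25 = -25/8 ≈ -3.1250)
(x*8)*V(-5) = -25/8*8*32 = -25*32 = -800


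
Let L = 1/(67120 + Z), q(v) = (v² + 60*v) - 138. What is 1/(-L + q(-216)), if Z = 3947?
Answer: 71067/2384866385 ≈ 2.9799e-5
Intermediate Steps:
q(v) = -138 + v² + 60*v
L = 1/71067 (L = 1/(67120 + 3947) = 1/71067 ≈ 1.4071e-5)
1/(-L + q(-216)) = 1/(-1*1/71067 + (-138 + (-216)² + 60*(-216))) = 1/(-1/71067 + (-138 + 46656 - 12960)) = 1/(-1/71067 + 33558) = 1/(2384866385/71067) = 71067/2384866385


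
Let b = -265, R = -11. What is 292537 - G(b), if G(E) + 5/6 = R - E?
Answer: 1753703/6 ≈ 2.9228e+5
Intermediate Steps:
G(E) = -71/6 - E (G(E) = -⅚ + (-11 - E) = -71/6 - E)
292537 - G(b) = 292537 - (-71/6 - 1*(-265)) = 292537 - (-71/6 + 265) = 292537 - 1*1519/6 = 292537 - 1519/6 = 1753703/6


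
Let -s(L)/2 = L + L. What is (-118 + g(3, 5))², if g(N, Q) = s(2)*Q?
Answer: 24964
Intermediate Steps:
s(L) = -4*L (s(L) = -2*(L + L) = -4*L)
g(N, Q) = -8*Q (g(N, Q) = (-4*2)*Q = -8*Q)
(-118 + g(3, 5))² = (-118 - 8*5)² = (-118 - 40)² = (-158)² = 24964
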